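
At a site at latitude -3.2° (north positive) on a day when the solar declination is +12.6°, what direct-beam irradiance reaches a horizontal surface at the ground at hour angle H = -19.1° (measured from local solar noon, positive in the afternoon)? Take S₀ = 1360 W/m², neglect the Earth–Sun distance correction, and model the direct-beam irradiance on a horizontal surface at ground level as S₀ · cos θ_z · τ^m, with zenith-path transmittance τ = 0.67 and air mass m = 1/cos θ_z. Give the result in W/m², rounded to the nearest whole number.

With φ = -3.2°, δ = 12.6°, H = -19.10°: sin φ sin δ = -0.0122, cos φ cos δ cos H = 0.9208, so cos θ_z = 0.9086.
Air mass m = 1/cos θ_z = 1/0.9086 = 1.101; τ^m = 0.67^1.101 = 0.6434.
Surface direct beam = 1360 × 0.9086 × 0.6434 = 795.05 W/m².

795 W/m²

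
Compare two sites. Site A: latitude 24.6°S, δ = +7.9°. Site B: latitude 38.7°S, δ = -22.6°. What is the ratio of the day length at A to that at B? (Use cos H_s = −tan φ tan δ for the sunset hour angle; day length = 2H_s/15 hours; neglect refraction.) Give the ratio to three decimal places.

0.789

A: H_s = arccos(−tan -24.6° · tan 7.9°) = 86.36°, so 2H_s/15 = 11.5147 h.
B: H_s = arccos(−tan -38.7° · tan -22.6°) = 109.48°, so 2H_s/15 = 14.5973 h.
Ratio A/B = 11.5147 / 14.5973 = 0.7888.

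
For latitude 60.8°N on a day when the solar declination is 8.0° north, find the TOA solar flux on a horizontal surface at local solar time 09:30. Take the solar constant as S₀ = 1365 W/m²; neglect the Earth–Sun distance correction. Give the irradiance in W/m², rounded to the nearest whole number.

Hour angle H = 15° × (9.5 − 12) = -37.50°.
cos θ_z = sin φ sin δ + cos φ cos δ cos H = (0.8729)(0.1392) + (0.4879)(0.9903)(0.7934) = 0.5049.
Top-of-atmosphere irradiance = S₀ cos θ_z = 1365 × 0.5049 = 689.19 W/m².

689 W/m²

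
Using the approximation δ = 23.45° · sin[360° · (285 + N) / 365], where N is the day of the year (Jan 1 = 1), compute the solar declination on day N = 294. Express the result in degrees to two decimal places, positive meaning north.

360 × (285 + 294) / 365 = 571.068°; sin(571.068°) = -0.5161.
δ = 23.45 × -0.5161 = -12.103° ≈ -12.10°.

-12.10°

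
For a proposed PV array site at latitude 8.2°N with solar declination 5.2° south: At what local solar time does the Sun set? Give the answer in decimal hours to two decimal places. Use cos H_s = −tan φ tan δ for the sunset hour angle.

The sunset hour angle satisfies cos H_s = −tan φ tan δ = 0.0131, giving H_s = 89.25°.
Sunset is at 12 + H_s/15 = 12 + 5.950 = 17.950 h local solar time.

17.95 h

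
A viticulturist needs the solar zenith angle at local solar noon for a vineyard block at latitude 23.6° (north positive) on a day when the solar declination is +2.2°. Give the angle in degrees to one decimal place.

21.4°

At local solar noon the hour angle is zero, so the zenith angle is |φ − δ| = |23.6° − (2.2°)| = 21.4°.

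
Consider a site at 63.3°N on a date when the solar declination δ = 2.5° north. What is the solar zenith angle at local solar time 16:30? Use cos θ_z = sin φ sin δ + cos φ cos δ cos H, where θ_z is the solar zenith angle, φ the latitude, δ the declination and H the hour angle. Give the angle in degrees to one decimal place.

77.8°

Hour angle H = 15° × (16.5 − 12) = 67.50°.
cos θ_z = sin φ sin δ + cos φ cos δ cos H = (0.8934)(0.0436) + (0.4493)(0.9990)(0.3827) = 0.2107.
θ_z = arccos(0.2107) = 77.84°.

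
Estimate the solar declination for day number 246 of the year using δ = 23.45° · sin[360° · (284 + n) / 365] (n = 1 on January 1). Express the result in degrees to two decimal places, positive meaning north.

+6.96°

360 × (284 + 246) / 365 = 522.740°; sin(522.740°) = 0.2967.
δ = 23.45 × 0.2967 = 6.958° ≈ +6.96°.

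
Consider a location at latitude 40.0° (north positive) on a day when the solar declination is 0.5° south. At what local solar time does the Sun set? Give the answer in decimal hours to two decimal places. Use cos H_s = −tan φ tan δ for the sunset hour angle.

The sunset hour angle satisfies cos H_s = −tan φ tan δ = 0.0073, giving H_s = 89.58°.
Sunset is at 12 + H_s/15 = 12 + 5.972 = 17.972 h local solar time.

17.97 h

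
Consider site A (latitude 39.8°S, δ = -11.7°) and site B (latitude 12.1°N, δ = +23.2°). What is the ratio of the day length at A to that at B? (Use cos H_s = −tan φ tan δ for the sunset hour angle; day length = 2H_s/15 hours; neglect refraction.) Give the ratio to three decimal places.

1.049

A: H_s = arccos(−tan -39.8° · tan -11.7°) = 99.94°, so 2H_s/15 = 13.3253 h.
B: H_s = arccos(−tan 12.1° · tan 23.2°) = 95.27°, so 2H_s/15 = 12.7027 h.
Ratio A/B = 13.3253 / 12.7027 = 1.0490.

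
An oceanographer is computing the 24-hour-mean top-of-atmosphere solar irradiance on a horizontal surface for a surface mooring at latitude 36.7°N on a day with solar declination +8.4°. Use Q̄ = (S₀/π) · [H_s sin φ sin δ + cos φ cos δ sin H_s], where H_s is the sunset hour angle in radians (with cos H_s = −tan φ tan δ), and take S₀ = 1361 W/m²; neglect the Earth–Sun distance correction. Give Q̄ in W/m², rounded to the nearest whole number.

405 W/m²

The sunset hour angle satisfies cos H_s = −tan φ tan δ = -0.1101, giving H_s = 96.32°. In radians, H_s = 1.6811.
H_s sin φ sin δ = 1.6811 × 0.5976 × 0.1461 = 0.1468.
cos φ cos δ sin H_s = 0.8018 × 0.9893 × 0.9939 = 0.7884.
Q̄ = (1361/π) × (0.1468 + 0.7884) = 433.22 × 0.9352 = 405.15 W/m².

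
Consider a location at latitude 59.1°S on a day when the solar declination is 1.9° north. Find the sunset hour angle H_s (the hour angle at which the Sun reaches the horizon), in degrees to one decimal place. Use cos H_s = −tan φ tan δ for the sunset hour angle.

86.8°

−tan φ tan δ = −(-1.6709)(0.0332) = 0.0555; H_s = arccos(0.0555) = 86.82°.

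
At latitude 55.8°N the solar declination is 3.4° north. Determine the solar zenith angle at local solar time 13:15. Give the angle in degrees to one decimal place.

Hour angle H = 15° × (13.25 − 12) = 18.75°.
cos θ_z = sin φ sin δ + cos φ cos δ cos H = (0.8271)(0.0593) + (0.5621)(0.9982)(0.9469) = 0.5803.
θ_z = arccos(0.5803) = 54.53°.

54.5°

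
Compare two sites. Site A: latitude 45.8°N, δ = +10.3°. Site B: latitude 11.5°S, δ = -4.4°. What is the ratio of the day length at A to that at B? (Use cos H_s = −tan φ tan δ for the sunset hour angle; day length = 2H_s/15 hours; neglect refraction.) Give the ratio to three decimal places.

A: H_s = arccos(−tan 45.8° · tan 10.3°) = 100.77°, so 2H_s/15 = 13.4360 h.
B: H_s = arccos(−tan -11.5° · tan -4.4°) = 90.90°, so 2H_s/15 = 12.1200 h.
Ratio A/B = 13.4360 / 12.1200 = 1.1086.

1.109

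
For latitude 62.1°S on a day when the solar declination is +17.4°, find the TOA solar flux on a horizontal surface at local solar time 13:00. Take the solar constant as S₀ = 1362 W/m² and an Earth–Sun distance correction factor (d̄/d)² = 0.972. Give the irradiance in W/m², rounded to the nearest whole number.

221 W/m²

Hour angle H = 15° × (13 − 12) = 15.00°.
cos θ_z = sin(-62.1°) sin(17.4°) + cos(-62.1°) cos(17.4°) cos(15.00°) = -0.2643 + 0.4313 = 0.1670.
Top-of-atmosphere irradiance = S₀ (d̄/d)² cos θ_z = 1362 × 0.972 × 0.1670 = 221.09 W/m².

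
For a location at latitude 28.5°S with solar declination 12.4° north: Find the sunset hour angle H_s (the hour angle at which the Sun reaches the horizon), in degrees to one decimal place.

−tan φ tan δ = −(-0.5430)(0.2199) = 0.1194; H_s = arccos(0.1194) = 83.14°.

83.1°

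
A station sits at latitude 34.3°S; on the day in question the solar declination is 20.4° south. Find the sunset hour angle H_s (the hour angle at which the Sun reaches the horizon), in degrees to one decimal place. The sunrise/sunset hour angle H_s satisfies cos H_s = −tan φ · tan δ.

104.7°

The sunset hour angle satisfies cos H_s = −tan φ tan δ = -0.2537, giving H_s = 104.70°.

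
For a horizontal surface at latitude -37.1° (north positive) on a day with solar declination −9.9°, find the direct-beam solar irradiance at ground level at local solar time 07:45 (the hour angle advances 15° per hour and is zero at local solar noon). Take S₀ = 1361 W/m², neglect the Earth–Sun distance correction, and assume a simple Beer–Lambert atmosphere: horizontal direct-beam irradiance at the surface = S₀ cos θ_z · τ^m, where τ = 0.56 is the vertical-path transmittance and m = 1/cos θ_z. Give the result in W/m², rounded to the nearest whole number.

Hour angle H = 15° × (7.75 − 12) = -63.75°.
cos θ_z = sin(-37.1°) sin(-9.9°) + cos(-37.1°) cos(-9.9°) cos(-63.75°) = 0.1037 + 0.3475 = 0.4512.
Air mass m = 1/cos θ_z = 1/0.4512 = 2.216; τ^m = 0.56^2.216 = 0.2767.
Surface direct beam = 1361 × 0.4512 × 0.2767 = 169.92 W/m².

170 W/m²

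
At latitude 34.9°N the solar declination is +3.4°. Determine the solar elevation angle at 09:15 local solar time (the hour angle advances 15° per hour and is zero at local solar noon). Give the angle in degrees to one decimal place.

40.5°

Hour angle H = 15° × (9.25 − 12) = -41.25°.
cos θ_z = sin(34.9°) sin(3.4°) + cos(34.9°) cos(3.4°) cos(-41.25°) = 0.0339 + 0.6155 = 0.6494.
θ_z = arccos(0.6494) = 49.50°, so the elevation is 90° − 49.50° = 40.50°.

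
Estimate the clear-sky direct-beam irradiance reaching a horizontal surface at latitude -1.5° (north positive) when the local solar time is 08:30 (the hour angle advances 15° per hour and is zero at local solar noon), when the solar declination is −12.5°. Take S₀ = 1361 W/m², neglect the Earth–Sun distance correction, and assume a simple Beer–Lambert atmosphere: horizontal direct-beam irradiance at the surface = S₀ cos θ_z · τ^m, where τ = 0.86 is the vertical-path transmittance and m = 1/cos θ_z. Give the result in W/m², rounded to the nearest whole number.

Hour angle H = 15° × (8.5 − 12) = -52.50°.
cos θ_z = sin φ sin δ + cos φ cos δ cos H = (-0.0262)(-0.2164) + (0.9997)(0.9763)(0.6088) = 0.5999.
Air mass m = 1/cos θ_z = 1/0.5999 = 1.667; τ^m = 0.86^1.667 = 0.7777.
Surface direct beam = 1361 × 0.5999 × 0.7777 = 634.96 W/m².

635 W/m²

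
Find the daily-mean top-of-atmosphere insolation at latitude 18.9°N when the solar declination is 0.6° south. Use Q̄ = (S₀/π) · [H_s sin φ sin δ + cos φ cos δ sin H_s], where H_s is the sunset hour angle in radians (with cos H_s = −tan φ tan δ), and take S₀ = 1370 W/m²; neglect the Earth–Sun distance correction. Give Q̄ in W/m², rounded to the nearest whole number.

The sunset hour angle satisfies cos H_s = −tan φ tan δ = 0.0036, giving H_s = 89.79°. In radians, H_s = 1.5671.
H_s sin φ sin δ = 1.5671 × 0.3239 × -0.0105 = -0.0053.
cos φ cos δ sin H_s = 0.9461 × 0.9999 × 1.0000 = 0.9460.
Q̄ = (1370/π) × (-0.0053 + 0.9460) = 436.08 × 0.9407 = 410.22 W/m².

410 W/m²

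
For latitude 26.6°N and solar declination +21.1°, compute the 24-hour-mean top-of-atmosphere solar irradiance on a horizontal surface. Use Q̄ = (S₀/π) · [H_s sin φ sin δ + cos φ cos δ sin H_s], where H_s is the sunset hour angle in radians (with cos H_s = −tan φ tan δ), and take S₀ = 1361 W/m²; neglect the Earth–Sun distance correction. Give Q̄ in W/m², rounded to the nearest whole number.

The sunset hour angle satisfies cos H_s = −tan φ tan δ = -0.1932, giving H_s = 101.14°. In radians, H_s = 1.7652.
H_s sin φ sin δ = 1.7652 × 0.4478 × 0.3600 = 0.2846.
cos φ cos δ sin H_s = 0.8942 × 0.9330 × 0.9812 = 0.8186.
Q̄ = (1361/π) × (0.2846 + 0.8186) = 433.22 × 1.1032 = 477.93 W/m².

478 W/m²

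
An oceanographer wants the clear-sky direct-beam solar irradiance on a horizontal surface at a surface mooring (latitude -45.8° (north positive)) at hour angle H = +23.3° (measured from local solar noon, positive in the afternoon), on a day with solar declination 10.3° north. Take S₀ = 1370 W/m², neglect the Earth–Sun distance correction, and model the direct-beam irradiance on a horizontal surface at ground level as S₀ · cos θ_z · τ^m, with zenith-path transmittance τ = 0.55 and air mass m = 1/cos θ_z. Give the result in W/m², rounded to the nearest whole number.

With φ = -45.8°, δ = 10.3°, H = 23.30°: sin φ sin δ = -0.1282, cos φ cos δ cos H = 0.6300, so cos θ_z = 0.5018.
Air mass m = 1/cos θ_z = 1/0.5018 = 1.993; τ^m = 0.55^1.993 = 0.3038.
Surface direct beam = 1370 × 0.5018 × 0.3038 = 208.85 W/m².

209 W/m²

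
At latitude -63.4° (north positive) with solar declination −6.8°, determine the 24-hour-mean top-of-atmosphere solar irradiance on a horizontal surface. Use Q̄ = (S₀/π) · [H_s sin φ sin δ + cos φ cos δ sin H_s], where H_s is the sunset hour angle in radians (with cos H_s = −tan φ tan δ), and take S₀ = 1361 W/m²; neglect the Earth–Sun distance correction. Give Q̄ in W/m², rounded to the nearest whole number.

cos H_s = −tan(-63.4°) · tan(-6.8°) = -0.2381, so H_s = arccos(-0.2381) = 103.77°. In radians, H_s = 1.8111.
H_s sin φ sin δ = 1.8111 × -0.8942 × -0.1184 = 0.1917.
cos φ cos δ sin H_s = 0.4478 × 0.9930 × 0.9713 = 0.4319.
Q̄ = (1361/π) × (0.1917 + 0.4319) = 433.22 × 0.6236 = 270.16 W/m².

270 W/m²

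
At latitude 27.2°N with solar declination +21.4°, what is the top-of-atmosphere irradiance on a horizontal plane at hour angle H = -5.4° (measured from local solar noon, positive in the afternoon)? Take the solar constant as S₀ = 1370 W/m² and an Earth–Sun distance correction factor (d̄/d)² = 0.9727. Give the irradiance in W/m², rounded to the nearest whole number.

1321 W/m²

With φ = 27.2°, δ = 21.4°, H = -5.40°: sin φ sin δ = 0.1668, cos φ cos δ cos H = 0.8244, so cos θ_z = 0.9912.
Top-of-atmosphere irradiance = S₀ (d̄/d)² cos θ_z = 1370 × 0.9727 × 0.9912 = 1320.87 W/m².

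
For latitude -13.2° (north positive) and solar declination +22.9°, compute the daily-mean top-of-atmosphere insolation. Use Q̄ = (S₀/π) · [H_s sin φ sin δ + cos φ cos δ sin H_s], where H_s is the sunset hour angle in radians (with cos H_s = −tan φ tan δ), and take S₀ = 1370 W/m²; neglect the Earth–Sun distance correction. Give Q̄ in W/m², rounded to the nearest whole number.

332 W/m²

−tan φ tan δ = −(-0.2345)(0.4224) = 0.0991; H_s = arccos(0.0991) = 84.31°. In radians, H_s = 1.4715.
H_s sin φ sin δ = 1.4715 × -0.2284 × 0.3891 = -0.1308.
cos φ cos δ sin H_s = 0.9736 × 0.9212 × 0.9951 = 0.8925.
Q̄ = (1370/π) × (-0.1308 + 0.8925) = 436.08 × 0.7617 = 332.16 W/m².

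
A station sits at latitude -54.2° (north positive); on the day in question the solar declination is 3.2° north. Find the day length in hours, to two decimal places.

−tan φ tan δ = −(-1.3865)(0.0559) = 0.0775; H_s = arccos(0.0775) = 85.56°.
Day length = 2 H_s / 15° h⁻¹ = 171.12° / 15 = 11.408 h.

11.41 hours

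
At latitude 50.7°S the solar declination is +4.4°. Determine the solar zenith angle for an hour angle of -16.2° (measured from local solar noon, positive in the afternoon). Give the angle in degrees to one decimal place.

cos θ_z = sin φ sin δ + cos φ cos δ cos H = (-0.7738)(0.0767) + (0.6334)(0.9971)(0.9603) = 0.5471.
θ_z = arccos(0.5471) = 56.83°.

56.8°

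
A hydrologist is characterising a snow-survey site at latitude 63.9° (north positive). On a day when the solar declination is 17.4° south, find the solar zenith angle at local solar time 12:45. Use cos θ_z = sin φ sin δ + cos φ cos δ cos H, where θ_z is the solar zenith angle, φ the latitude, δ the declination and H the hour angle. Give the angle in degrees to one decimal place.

81.8°

Hour angle H = 15° × (12.75 − 12) = 11.25°.
cos θ_z = sin φ sin δ + cos φ cos δ cos H = (0.8980)(-0.2990) + (0.4399)(0.9542)(0.9808) = 0.1432.
θ_z = arccos(0.1432) = 81.77°.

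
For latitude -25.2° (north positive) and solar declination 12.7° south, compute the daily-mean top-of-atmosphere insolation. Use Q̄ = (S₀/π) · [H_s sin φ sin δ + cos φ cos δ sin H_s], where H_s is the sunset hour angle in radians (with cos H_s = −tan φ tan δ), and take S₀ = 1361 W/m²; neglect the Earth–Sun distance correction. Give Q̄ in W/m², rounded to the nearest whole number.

The sunset hour angle satisfies cos H_s = −tan φ tan δ = -0.1060, giving H_s = 96.08°. In radians, H_s = 1.6769.
H_s sin φ sin δ = 1.6769 × -0.4258 × -0.2198 = 0.1569.
cos φ cos δ sin H_s = 0.9048 × 0.9755 × 0.9944 = 0.8777.
Q̄ = (1361/π) × (0.1569 + 0.8777) = 433.22 × 1.0346 = 448.21 W/m².

448 W/m²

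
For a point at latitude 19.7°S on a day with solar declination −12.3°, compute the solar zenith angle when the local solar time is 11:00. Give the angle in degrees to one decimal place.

16.2°

Hour angle H = 15° × (11 − 12) = -15.00°.
With φ = -19.7°, δ = -12.3°, H = -15.00°: sin φ sin δ = 0.0718, cos φ cos δ cos H = 0.8885, so cos θ_z = 0.9603.
θ_z = arccos(0.9603) = 16.20°.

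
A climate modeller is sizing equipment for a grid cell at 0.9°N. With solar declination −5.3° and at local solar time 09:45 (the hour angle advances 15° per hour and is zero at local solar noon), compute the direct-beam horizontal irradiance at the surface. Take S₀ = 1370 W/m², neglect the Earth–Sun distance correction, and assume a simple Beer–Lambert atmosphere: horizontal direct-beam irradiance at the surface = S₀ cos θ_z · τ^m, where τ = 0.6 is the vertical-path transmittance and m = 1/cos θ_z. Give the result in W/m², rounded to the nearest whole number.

Hour angle H = 15° × (9.75 − 12) = -33.75°.
With φ = 0.9°, δ = -5.3°, H = -33.75°: sin φ sin δ = -0.0015, cos φ cos δ cos H = 0.8278, so cos θ_z = 0.8263.
Air mass m = 1/cos θ_z = 1/0.8263 = 1.210; τ^m = 0.6^1.210 = 0.5390.
Surface direct beam = 1370 × 0.8263 × 0.5390 = 610.16 W/m².

610 W/m²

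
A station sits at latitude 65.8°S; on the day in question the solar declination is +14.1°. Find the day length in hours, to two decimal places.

7.47 hours

cos H_s = −tan(-65.8°) · tan(14.1°) = 0.5589, so H_s = arccos(0.5589) = 56.02°.
Day length = 2 H_s / 15° h⁻¹ = 112.04° / 15 = 7.469 h.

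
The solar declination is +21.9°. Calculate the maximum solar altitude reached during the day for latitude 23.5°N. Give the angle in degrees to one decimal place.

At local solar noon the hour angle is zero, so the elevation is 90° − |φ − δ| = 90° − |23.5° − (21.9°)| = 90° − 1.6° = 88.4°.

88.4°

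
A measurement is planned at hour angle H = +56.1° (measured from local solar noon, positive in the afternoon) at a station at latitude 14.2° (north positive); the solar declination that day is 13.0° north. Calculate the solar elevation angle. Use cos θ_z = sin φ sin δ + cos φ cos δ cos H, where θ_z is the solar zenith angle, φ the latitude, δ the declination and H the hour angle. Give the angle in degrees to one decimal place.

35.6°

cos θ_z = sin φ sin δ + cos φ cos δ cos H = (0.2453)(0.2250) + (0.9694)(0.9744)(0.5577) = 0.5820.
θ_z = arccos(0.5820) = 54.41°, so the elevation is 90° − 54.41° = 35.59°.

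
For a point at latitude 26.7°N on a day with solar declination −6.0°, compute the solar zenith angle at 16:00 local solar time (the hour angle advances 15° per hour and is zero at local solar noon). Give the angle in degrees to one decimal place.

Hour angle H = 15° × (16 − 12) = 60.00°.
With φ = 26.7°, δ = -6.0°, H = 60.00°: sin φ sin δ = -0.0470, cos φ cos δ cos H = 0.4442, so cos θ_z = 0.3972.
θ_z = arccos(0.3972) = 66.60°.

66.6°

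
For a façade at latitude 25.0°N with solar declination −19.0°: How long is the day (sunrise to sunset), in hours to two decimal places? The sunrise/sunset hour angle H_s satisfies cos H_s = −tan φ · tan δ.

−tan φ tan δ = −(0.4663)(-0.3443) = 0.1605; H_s = arccos(0.1605) = 80.76°.
Day length = 2 H_s / 15° h⁻¹ = 161.52° / 15 = 10.768 h.

10.77 hours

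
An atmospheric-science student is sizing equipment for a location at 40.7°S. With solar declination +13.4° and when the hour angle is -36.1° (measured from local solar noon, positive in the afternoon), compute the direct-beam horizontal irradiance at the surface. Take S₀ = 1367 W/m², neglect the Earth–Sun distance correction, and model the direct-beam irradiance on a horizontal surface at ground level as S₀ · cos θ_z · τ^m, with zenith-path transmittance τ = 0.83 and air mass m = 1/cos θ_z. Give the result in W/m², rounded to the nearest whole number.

400 W/m²

cos θ_z = sin(-40.7°) sin(13.4°) + cos(-40.7°) cos(13.4°) cos(-36.10°) = -0.1511 + 0.5959 = 0.4448.
Air mass m = 1/cos θ_z = 1/0.4448 = 2.248; τ^m = 0.83^2.248 = 0.6578.
Surface direct beam = 1367 × 0.4448 × 0.6578 = 399.97 W/m².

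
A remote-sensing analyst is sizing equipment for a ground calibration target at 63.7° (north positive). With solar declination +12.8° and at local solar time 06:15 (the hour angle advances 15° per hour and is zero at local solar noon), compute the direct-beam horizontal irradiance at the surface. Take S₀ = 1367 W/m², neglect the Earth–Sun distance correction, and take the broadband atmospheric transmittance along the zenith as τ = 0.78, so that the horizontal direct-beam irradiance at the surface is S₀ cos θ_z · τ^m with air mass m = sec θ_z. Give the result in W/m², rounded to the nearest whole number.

104 W/m²

Hour angle H = 15° × (6.25 − 12) = -86.25°.
cos θ_z = sin φ sin δ + cos φ cos δ cos H = (0.8965)(0.2215) + (0.4431)(0.9751)(0.0654) = 0.2268.
Air mass m = 1/cos θ_z = 1/0.2268 = 4.409; τ^m = 0.78^4.409 = 0.3344.
Surface direct beam = 1367 × 0.2268 × 0.3344 = 103.68 W/m².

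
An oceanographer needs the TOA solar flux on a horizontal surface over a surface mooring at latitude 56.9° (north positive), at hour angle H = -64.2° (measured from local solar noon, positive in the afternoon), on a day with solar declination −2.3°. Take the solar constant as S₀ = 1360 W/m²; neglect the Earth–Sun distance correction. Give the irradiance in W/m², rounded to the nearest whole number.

277 W/m²

cos θ_z = sin(56.9°) sin(-2.3°) + cos(56.9°) cos(-2.3°) cos(-64.20°) = -0.0336 + 0.2375 = 0.2039.
Top-of-atmosphere irradiance = S₀ cos θ_z = 1360 × 0.2039 = 277.30 W/m².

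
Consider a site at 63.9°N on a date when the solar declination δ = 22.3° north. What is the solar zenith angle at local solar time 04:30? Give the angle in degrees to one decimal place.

Hour angle H = 15° × (4.5 − 12) = -112.50°.
cos θ_z = sin(63.9°) sin(22.3°) + cos(63.9°) cos(22.3°) cos(-112.50°) = 0.3408 + -0.1558 = 0.1850.
θ_z = arccos(0.1850) = 79.34°.

79.3°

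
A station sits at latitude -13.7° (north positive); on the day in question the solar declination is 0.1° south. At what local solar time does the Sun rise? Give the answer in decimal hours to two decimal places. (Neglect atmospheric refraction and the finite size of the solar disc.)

−tan φ tan δ = −(-0.2438)(-0.0017) = -0.0004; H_s = arccos(-0.0004) = 90.02°.
Sunrise is at 12 − H_s/15 = 12 − 6.001 = 5.999 h local solar time.

6.00 h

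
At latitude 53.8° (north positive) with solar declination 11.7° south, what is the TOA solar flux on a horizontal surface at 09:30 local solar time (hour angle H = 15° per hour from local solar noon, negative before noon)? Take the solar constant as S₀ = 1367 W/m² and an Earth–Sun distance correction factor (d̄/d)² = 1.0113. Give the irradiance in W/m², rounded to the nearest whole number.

Hour angle H = 15° × (9.5 − 12) = -37.50°.
With φ = 53.8°, δ = -11.7°, H = -37.50°: sin φ sin δ = -0.1636, cos φ cos δ cos H = 0.4588, so cos θ_z = 0.2952.
Top-of-atmosphere irradiance = S₀ (d̄/d)² cos θ_z = 1367 × 1.0113 × 0.2952 = 408.10 W/m².

408 W/m²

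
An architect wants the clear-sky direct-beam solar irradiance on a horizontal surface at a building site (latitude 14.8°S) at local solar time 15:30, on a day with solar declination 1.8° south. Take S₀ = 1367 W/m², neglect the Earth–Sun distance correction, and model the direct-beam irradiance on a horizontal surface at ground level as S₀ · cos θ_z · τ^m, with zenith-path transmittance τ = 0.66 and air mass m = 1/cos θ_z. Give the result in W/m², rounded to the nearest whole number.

Hour angle H = 15° × (15.5 − 12) = 52.50°.
cos θ_z = sin(-14.8°) sin(-1.8°) + cos(-14.8°) cos(-1.8°) cos(52.50°) = 0.0080 + 0.5883 = 0.5963.
Air mass m = 1/cos θ_z = 1/0.5963 = 1.677; τ^m = 0.66^1.677 = 0.4982.
Surface direct beam = 1367 × 0.5963 × 0.4982 = 406.10 W/m².

406 W/m²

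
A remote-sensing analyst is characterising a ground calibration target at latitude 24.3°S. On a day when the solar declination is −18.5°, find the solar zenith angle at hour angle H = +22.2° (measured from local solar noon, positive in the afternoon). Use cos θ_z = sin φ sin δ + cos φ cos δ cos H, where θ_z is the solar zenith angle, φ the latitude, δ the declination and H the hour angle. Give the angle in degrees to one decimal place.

With φ = -24.3°, δ = -18.5°, H = 22.20°: sin φ sin δ = 0.1306, cos φ cos δ cos H = 0.8002, so cos θ_z = 0.9308.
θ_z = arccos(0.9308) = 21.44°.

21.4°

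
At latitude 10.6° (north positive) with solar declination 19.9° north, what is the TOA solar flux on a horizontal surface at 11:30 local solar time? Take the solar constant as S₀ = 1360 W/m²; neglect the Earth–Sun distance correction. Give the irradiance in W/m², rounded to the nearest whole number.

1331 W/m²

Hour angle H = 15° × (11.5 − 12) = -7.50°.
With φ = 10.6°, δ = 19.9°, H = -7.50°: sin φ sin δ = 0.0626, cos φ cos δ cos H = 0.9163, so cos θ_z = 0.9789.
Top-of-atmosphere irradiance = S₀ cos θ_z = 1360 × 0.9789 = 1331.30 W/m².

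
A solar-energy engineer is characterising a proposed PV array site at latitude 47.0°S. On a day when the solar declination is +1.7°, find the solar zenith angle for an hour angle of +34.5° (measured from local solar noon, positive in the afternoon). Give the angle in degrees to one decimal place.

57.3°

cos θ_z = sin φ sin δ + cos φ cos δ cos H = (-0.7314)(0.0297) + (0.6820)(0.9996)(0.8241) = 0.5401.
θ_z = arccos(0.5401) = 57.31°.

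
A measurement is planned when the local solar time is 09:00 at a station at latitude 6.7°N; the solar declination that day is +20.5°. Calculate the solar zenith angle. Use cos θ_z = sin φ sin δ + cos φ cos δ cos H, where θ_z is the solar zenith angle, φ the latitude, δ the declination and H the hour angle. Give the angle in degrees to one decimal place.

Hour angle H = 15° × (9 − 12) = -45.00°.
With φ = 6.7°, δ = 20.5°, H = -45.00°: sin φ sin δ = 0.0409, cos φ cos δ cos H = 0.6578, so cos θ_z = 0.6987.
θ_z = arccos(0.6987) = 45.68°.

45.7°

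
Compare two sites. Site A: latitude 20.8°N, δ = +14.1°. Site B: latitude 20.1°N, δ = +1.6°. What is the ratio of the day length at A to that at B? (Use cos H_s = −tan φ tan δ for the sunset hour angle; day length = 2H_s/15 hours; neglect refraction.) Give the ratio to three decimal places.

A: H_s = arccos(−tan 20.8° · tan 14.1°) = 95.48°, so 2H_s/15 = 12.7307 h.
B: H_s = arccos(−tan 20.1° · tan 1.6°) = 90.59°, so 2H_s/15 = 12.0787 h.
Ratio A/B = 12.7307 / 12.0787 = 1.0540.

1.054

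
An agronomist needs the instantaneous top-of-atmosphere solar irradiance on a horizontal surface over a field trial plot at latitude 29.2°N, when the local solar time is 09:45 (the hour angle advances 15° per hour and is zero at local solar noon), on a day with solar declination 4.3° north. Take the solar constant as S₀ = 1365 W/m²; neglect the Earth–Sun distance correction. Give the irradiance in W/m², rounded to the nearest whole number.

1038 W/m²

Hour angle H = 15° × (9.75 − 12) = -33.75°.
cos θ_z = sin(29.2°) sin(4.3°) + cos(29.2°) cos(4.3°) cos(-33.75°) = 0.0366 + 0.7238 = 0.7604.
Top-of-atmosphere irradiance = S₀ cos θ_z = 1365 × 0.7604 = 1037.95 W/m².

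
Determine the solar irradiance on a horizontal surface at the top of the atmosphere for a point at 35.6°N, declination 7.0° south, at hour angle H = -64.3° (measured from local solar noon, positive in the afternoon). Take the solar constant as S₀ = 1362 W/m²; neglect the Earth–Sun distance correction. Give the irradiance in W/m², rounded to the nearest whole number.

380 W/m²

cos θ_z = sin φ sin δ + cos φ cos δ cos H = (0.5821)(-0.1219) + (0.8131)(0.9925)(0.4337) = 0.2790.
Top-of-atmosphere irradiance = S₀ cos θ_z = 1362 × 0.2790 = 380.00 W/m².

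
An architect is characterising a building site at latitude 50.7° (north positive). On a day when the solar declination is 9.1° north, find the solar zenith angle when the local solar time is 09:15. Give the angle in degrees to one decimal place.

Hour angle H = 15° × (9.25 − 12) = -41.25°.
cos θ_z = sin φ sin δ + cos φ cos δ cos H = (0.7738)(0.1582) + (0.6334)(0.9874)(0.7518) = 0.5926.
θ_z = arccos(0.5926) = 53.66°.

53.7°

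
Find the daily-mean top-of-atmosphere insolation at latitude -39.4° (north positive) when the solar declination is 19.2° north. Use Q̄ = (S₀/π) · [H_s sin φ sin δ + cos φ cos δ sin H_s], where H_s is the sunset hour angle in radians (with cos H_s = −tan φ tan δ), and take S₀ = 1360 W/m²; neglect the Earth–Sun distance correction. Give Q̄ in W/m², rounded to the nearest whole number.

cos H_s = −tan(-39.4°) · tan(19.2°) = 0.2860, so H_s = arccos(0.2860) = 73.38°. In radians, H_s = 1.2807.
H_s sin φ sin δ = 1.2807 × -0.6347 × 0.3289 = -0.2673.
cos φ cos δ sin H_s = 0.7727 × 0.9444 × 0.9582 = 0.6992.
Q̄ = (1360/π) × (-0.2673 + 0.6992) = 432.90 × 0.4319 = 186.97 W/m².

187 W/m²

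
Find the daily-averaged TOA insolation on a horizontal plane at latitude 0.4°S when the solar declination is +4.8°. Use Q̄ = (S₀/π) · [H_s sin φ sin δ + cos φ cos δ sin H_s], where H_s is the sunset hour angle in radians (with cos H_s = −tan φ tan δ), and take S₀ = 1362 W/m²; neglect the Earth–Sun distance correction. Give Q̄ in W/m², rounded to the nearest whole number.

432 W/m²

−tan φ tan δ = −(-0.0070)(0.0840) = 0.0006; H_s = arccos(0.0006) = 89.97°. In radians, H_s = 1.5703.
H_s sin φ sin δ = 1.5703 × -0.0070 × 0.0837 = -0.0009.
cos φ cos δ sin H_s = 1.0000 × 0.9965 × 1.0000 = 0.9965.
Q̄ = (1362/π) × (-0.0009 + 0.9965) = 433.54 × 0.9956 = 431.63 W/m².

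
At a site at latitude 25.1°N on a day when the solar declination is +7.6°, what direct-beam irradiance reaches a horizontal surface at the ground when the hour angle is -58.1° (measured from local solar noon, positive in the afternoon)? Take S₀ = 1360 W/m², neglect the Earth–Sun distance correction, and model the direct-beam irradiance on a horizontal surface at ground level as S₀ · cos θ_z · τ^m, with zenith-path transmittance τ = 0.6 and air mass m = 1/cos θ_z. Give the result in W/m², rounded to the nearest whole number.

275 W/m²

cos θ_z = sin φ sin δ + cos φ cos δ cos H = (0.4242)(0.1323) + (0.9056)(0.9912)(0.5284) = 0.5304.
Air mass m = 1/cos θ_z = 1/0.5304 = 1.885; τ^m = 0.6^1.885 = 0.3818.
Surface direct beam = 1360 × 0.5304 × 0.3818 = 275.41 W/m².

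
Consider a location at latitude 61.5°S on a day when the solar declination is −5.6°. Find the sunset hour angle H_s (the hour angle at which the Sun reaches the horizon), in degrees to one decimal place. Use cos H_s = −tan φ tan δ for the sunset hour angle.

100.4°

cos H_s = −tan(-61.5°) · tan(-5.6°) = -0.1806, so H_s = arccos(-0.1806) = 100.40°.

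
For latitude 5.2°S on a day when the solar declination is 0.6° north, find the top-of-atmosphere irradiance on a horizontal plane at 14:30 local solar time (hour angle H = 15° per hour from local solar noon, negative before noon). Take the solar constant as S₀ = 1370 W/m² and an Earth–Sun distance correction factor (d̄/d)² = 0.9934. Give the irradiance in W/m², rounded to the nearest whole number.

Hour angle H = 15° × (14.5 − 12) = 37.50°.
cos θ_z = sin(-5.2°) sin(0.6°) + cos(-5.2°) cos(0.6°) cos(37.50°) = -0.0009 + 0.7900 = 0.7891.
Top-of-atmosphere irradiance = S₀ (d̄/d)² cos θ_z = 1370 × 0.9934 × 0.7891 = 1073.93 W/m².

1074 W/m²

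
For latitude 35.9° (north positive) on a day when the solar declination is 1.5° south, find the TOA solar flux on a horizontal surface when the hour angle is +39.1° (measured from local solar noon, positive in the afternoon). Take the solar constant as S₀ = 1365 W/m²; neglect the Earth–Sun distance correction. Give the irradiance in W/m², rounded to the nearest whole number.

cos θ_z = sin(35.9°) sin(-1.5°) + cos(35.9°) cos(-1.5°) cos(39.10°) = -0.0153 + 0.6284 = 0.6131.
Top-of-atmosphere irradiance = S₀ cos θ_z = 1365 × 0.6131 = 836.88 W/m².

837 W/m²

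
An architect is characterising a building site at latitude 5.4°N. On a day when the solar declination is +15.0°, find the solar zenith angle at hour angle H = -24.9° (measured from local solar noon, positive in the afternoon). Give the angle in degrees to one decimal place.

26.3°

cos θ_z = sin φ sin δ + cos φ cos δ cos H = (0.0941)(0.2588) + (0.9956)(0.9659)(0.9070) = 0.8966.
θ_z = arccos(0.8966) = 26.29°.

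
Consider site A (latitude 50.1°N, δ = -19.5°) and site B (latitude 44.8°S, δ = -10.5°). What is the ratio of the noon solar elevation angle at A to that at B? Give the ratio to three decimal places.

A: 90° − |50.1 − (-19.5)| = 20.40°.
B: 90° − |-44.8 − (-10.5)| = 55.70°.
Ratio A/B = 20.4000 / 55.7000 = 0.3662.

0.366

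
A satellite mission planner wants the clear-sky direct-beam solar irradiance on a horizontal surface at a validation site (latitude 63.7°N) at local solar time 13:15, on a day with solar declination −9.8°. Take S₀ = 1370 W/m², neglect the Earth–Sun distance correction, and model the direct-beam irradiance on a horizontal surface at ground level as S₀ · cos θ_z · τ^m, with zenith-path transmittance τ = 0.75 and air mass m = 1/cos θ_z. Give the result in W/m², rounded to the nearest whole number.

119 W/m²

Hour angle H = 15° × (13.25 − 12) = 18.75°.
cos θ_z = sin φ sin δ + cos φ cos δ cos H = (0.8965)(-0.1702) + (0.4431)(0.9854)(0.9469) = 0.2609.
Air mass m = 1/cos θ_z = 1/0.2609 = 3.833; τ^m = 0.75^3.833 = 0.3320.
Surface direct beam = 1370 × 0.2609 × 0.3320 = 118.67 W/m².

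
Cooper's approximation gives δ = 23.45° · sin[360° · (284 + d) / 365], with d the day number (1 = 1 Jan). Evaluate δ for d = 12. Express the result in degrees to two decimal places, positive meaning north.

360 × (284 + 12) / 365 = 291.945°; sin(291.945°) = -0.9275.
δ = 23.45 × -0.9275 = -21.750° ≈ -21.75°.

-21.75°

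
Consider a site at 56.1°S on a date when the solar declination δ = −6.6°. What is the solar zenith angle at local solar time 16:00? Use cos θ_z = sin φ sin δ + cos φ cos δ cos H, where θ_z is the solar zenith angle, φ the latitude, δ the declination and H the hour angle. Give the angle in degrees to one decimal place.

Hour angle H = 15° × (16 − 12) = 60.00°.
cos θ_z = sin φ sin δ + cos φ cos δ cos H = (-0.8300)(-0.1149) + (0.5577)(0.9934)(0.5000) = 0.3724.
θ_z = arccos(0.3724) = 68.14°.

68.1°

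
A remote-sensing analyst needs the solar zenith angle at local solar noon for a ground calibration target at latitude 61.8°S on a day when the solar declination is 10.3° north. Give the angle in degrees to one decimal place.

At local solar noon the hour angle is zero, so the zenith angle is |φ − δ| = |-61.8° − (10.3°)| = 72.1°.

72.1°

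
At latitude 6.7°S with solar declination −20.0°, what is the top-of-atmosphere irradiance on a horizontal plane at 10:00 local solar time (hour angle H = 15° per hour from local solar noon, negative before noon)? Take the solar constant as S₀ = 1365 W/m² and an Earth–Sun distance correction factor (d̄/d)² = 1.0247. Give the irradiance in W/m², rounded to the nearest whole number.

Hour angle H = 15° × (10 − 12) = -30.00°.
cos θ_z = sin φ sin δ + cos φ cos δ cos H = (-0.1167)(-0.3420) + (0.9932)(0.9397)(0.8660) = 0.8482.
Top-of-atmosphere irradiance = S₀ (d̄/d)² cos θ_z = 1365 × 1.0247 × 0.8482 = 1186.39 W/m².

1186 W/m²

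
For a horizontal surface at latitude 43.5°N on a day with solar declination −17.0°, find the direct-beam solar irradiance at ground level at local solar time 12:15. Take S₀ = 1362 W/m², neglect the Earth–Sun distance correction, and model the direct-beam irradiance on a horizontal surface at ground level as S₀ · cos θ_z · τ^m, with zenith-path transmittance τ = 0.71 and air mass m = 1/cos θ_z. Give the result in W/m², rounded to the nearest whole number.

Hour angle H = 15° × (12.25 − 12) = 3.75°.
cos θ_z = sin(43.5°) sin(-17.0°) + cos(43.5°) cos(-17.0°) cos(3.75°) = -0.2013 + 0.6922 = 0.4909.
Air mass m = 1/cos θ_z = 1/0.4909 = 2.037; τ^m = 0.71^2.037 = 0.4978.
Surface direct beam = 1362 × 0.4909 × 0.4978 = 332.83 W/m².

333 W/m²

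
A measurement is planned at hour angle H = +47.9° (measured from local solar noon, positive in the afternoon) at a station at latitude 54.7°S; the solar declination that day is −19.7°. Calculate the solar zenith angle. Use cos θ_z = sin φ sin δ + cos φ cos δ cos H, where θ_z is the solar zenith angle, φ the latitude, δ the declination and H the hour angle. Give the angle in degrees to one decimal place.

50.2°

cos θ_z = sin φ sin δ + cos φ cos δ cos H = (-0.8161)(-0.3371) + (0.5779)(0.9415)(0.6704) = 0.6399.
θ_z = arccos(0.6399) = 50.22°.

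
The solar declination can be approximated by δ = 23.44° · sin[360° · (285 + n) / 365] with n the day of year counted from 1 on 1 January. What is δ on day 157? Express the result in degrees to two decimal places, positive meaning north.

360 × (285 + 157) / 365 = 435.945°; sin(435.945°) = 0.9701.
δ = 23.44 × 0.9701 = 22.739° ≈ +22.74°.

+22.74°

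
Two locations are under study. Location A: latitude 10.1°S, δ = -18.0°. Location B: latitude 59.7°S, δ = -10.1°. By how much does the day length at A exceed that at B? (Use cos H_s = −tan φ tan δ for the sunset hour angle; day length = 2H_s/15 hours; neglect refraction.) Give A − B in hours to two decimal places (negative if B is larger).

A: H_s = arccos(−tan -10.1° · tan -18.0°) = 93.32°, so 2H_s/15 = 12.4427 h.
B: H_s = arccos(−tan -59.7° · tan -10.1°) = 107.75°, so 2H_s/15 = 14.3667 h.
A − B = 12.4427 − 14.3667 = -1.9240 h.

-1.92 h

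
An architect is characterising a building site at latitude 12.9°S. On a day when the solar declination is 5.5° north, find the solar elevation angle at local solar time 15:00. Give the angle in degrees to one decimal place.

Hour angle H = 15° × (15 − 12) = 45.00°.
cos θ_z = sin(-12.9°) sin(5.5°) + cos(-12.9°) cos(5.5°) cos(45.00°) = -0.0214 + 0.6861 = 0.6647.
θ_z = arccos(0.6647) = 48.34°, so the elevation is 90° − 48.34° = 41.66°.

41.7°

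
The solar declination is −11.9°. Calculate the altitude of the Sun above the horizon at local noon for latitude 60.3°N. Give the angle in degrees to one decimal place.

17.8°

At local solar noon the hour angle is zero, so the elevation is 90° − |φ − δ| = 90° − |60.3° − (-11.9°)| = 90° − 72.2° = 17.8°.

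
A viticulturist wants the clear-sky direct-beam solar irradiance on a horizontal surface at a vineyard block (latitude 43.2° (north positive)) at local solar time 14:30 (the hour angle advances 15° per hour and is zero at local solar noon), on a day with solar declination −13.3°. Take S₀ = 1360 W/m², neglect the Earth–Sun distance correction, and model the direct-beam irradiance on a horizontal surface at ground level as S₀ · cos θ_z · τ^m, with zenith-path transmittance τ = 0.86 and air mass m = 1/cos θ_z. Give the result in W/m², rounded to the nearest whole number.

Hour angle H = 15° × (14.5 − 12) = 37.50°.
With φ = 43.2°, δ = -13.3°, H = 37.50°: sin φ sin δ = -0.1575, cos φ cos δ cos H = 0.5628, so cos θ_z = 0.4053.
Air mass m = 1/cos θ_z = 1/0.4053 = 2.467; τ^m = 0.86^2.467 = 0.6893.
Surface direct beam = 1360 × 0.4053 × 0.6893 = 379.95 W/m².

380 W/m²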